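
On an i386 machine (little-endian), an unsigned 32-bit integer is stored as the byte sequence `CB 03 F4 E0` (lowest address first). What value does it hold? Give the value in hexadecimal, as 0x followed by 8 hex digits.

0xE0F403CB

Little-endian: lowest address holds the least-significant byte.
Reassemble most-significant byte first: E0 F4 03 CB → 0xE0F403CB.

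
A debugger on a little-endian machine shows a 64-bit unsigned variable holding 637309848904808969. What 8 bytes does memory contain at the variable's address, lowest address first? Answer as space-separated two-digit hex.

637309848904808969 in hexadecimal, padded to 64 bits, is 0x08D82DEE53D43A09.
Split into bytes (most-significant first): 08 D8 2D EE 53 D4 3A 09.
In little-endian order the low byte comes first in memory.
So at ascending addresses the bytes are 09 3A D4 53 EE 2D D8 08.

09 3A D4 53 EE 2D D8 08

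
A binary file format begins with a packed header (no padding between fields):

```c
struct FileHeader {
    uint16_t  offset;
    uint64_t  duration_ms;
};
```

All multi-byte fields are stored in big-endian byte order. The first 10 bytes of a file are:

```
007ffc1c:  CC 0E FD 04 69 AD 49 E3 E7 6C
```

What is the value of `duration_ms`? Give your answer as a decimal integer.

`duration_ms` follows `offset` (2 bytes), so it starts at byte offset 2 and occupies 8 bytes.
Bytes at offsets 2..9: FD 04 69 AD 49 E3 E7 6C.
In big-endian order the high byte comes first in memory.
The bytes are already most-significant first: 0xFD0469AD49E3E76C.
0xFD0469AD49E3E76C = 18231813384492541804.

18231813384492541804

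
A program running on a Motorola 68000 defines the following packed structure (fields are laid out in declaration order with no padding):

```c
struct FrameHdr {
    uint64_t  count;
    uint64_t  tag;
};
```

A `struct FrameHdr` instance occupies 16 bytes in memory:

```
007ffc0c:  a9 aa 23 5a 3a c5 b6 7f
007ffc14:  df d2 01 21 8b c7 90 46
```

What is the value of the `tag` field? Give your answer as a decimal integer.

`tag` follows `count` (8 bytes), so it starts at byte offset 8 and occupies 8 bytes.
Bytes at offsets 8..15: DF D2 01 21 8B C7 90 46.
Big-endian stores the most-significant byte at the lowest address.
The bytes are already most-significant first: 0xDFD201218BC79046.
0xDFD201218BC79046 = 16127954459157827654.

16127954459157827654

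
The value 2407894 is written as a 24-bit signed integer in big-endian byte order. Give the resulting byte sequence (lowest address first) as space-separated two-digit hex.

24 BD D6

2407894 in hexadecimal, padded to 24 bits, is 0x24BDD6.
Split into bytes (most-significant first): 24 BD D6.
Big-endian stores the most-significant byte at the lowest address.
So the memory order matches the most-significant-first order: 24 BD D6.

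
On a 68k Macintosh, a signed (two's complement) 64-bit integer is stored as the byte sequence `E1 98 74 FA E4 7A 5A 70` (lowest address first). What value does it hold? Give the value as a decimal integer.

In big-endian order the high byte comes first in memory.
The bytes are already most-significant first: 0xE19874FAE47A5A70.
Top bit is set, so as a signed 64-bit value this is 0xE19874FAE47A5A70 − 2^64 = -2190872597791876496.

-2190872597791876496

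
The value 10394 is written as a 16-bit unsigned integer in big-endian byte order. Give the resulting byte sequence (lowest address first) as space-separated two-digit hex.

28 9A

10394 in hexadecimal, padded to 16 bits, is 0x289A.
Split into bytes (most-significant first): 28 9A.
Big-endian stores the most-significant byte at the lowest address.
So the memory order matches the most-significant-first order: 28 9A.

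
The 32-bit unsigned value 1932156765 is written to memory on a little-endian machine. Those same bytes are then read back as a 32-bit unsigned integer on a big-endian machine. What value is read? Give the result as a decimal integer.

1566517875

1932156765 in 32-bit hexadecimal is 0x732A5F5D.
Stored little-endian, the bytes at ascending addresses are 5D 5F 2A 73.
Read back as big-endian, the last byte is least significant, giving 0x5D5F2A73.
0x5D5F2A73 = 1566517875.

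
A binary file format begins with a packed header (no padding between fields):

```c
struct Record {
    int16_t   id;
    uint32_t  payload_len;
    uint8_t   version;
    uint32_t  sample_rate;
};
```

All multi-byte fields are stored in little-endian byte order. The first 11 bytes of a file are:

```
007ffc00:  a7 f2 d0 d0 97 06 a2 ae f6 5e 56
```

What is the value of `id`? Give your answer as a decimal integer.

`id` is the first field, at byte offset 0, occupying 2 bytes.
Bytes at offsets 0..1: A7 F2.
Little-endian: lowest address holds the least-significant byte.
Reassemble most-significant byte first: F2 A7 → 0xF2A7.
Top bit is set, so as a signed 16-bit value this is 0xF2A7 − 2^16 = -3417.

-3417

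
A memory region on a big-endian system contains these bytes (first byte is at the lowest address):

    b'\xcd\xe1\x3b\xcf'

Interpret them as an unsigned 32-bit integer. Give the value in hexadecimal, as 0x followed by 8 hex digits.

Big-endian stores the most-significant byte at the lowest address.
The bytes are already most-significant first: 0xCDE13BCF.

0xCDE13BCF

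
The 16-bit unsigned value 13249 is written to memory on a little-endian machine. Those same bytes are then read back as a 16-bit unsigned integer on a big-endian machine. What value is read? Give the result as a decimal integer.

49459

13249 in 16-bit hexadecimal is 0x33C1.
Stored little-endian, the bytes at ascending addresses are C1 33.
Read back as big-endian, the last byte is least significant, giving 0xC133.
0xC133 = 49459.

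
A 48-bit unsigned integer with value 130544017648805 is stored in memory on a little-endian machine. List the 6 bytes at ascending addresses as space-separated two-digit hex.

A5 AC CC A5 BA 76

130544017648805 in hexadecimal, padded to 48 bits, is 0x76BAA5CCACA5.
Split into bytes (most-significant first): 76 BA A5 CC AC A5.
Little-endian: lowest address holds the least-significant byte.
So at ascending addresses the bytes are A5 AC CC A5 BA 76.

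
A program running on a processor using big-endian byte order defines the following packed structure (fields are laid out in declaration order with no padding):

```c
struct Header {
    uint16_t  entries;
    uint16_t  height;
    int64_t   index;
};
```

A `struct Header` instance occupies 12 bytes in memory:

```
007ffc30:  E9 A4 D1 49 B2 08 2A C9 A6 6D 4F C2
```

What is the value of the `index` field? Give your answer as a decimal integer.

`index` follows `entries` (2 B), `height` (2 B), so it starts at offset 2 + 2 = 4 and occupies 8 bytes.
Bytes at offsets 4..11: B2 08 2A C9 A6 6D 4F C2.
In big-endian order the high byte comes first in memory.
The bytes are already most-significant first: 0xB2082AC9A66D4FC2.
Top bit is set, so as a signed 64-bit value this is 0xB2082AC9A66D4FC2 − 2^64 = -5618193489575718974.

-5618193489575718974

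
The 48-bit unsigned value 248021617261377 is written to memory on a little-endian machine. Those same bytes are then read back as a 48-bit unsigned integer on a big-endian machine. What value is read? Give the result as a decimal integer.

72273092973537

248021617261377 in 48-bit hexadecimal is 0xE1930864BB41.
Stored little-endian, the bytes at ascending addresses are 41 BB 64 08 93 E1.
Read back as big-endian, the last byte is least significant, giving 0x41BB640893E1.
0x41BB640893E1 = 72273092973537.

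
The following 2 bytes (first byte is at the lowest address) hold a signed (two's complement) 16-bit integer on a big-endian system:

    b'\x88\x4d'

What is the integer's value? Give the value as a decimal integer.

Big-endian stores the most-significant byte at the lowest address.
The bytes are already most-significant first: 0x884D.
Top bit is set, so as a signed 16-bit value this is 0x884D − 2^16 = -30643.

-30643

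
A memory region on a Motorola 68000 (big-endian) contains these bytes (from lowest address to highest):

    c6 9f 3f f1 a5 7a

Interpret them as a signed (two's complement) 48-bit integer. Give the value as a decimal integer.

-63087701809798

Big-endian stores the most-significant byte at the lowest address.
The bytes are already most-significant first: 0xC69F3FF1A57A.
Top bit is set, so as a signed 48-bit value this is 0xC69F3FF1A57A − 2^48 = -63087701809798.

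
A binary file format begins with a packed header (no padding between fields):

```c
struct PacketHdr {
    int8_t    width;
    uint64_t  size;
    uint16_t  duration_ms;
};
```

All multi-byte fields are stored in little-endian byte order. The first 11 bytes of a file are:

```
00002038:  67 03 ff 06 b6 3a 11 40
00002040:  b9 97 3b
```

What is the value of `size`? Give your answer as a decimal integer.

`size` follows `width` (1 byte), so it starts at byte offset 1 and occupies 8 bytes.
Bytes at offsets 1..8: 03 FF 06 B6 3A 11 40 B9.
Little-endian: lowest address holds the least-significant byte.
Reassemble most-significant byte first: B9 40 11 3A B6 06 FF 03 → 0xB940113AB606FF03.
0xB940113AB606FF03 = 13348688239385837315.

13348688239385837315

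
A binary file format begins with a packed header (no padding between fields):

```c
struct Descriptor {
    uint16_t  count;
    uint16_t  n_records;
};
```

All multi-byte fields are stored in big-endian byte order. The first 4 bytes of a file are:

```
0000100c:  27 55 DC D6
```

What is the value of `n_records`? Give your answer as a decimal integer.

`n_records` follows `count` (2 bytes), so it starts at byte offset 2 and occupies 2 bytes.
Bytes at offsets 2..3: DC D6.
In big-endian order the high byte comes first in memory.
The bytes are already most-significant first: 0xDCD6.
0xDCD6 = 56534.

56534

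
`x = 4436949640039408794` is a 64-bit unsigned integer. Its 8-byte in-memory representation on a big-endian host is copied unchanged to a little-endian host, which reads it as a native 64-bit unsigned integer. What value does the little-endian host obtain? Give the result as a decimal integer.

4436949640039408794 in 64-bit hexadecimal is 0x3D9336308CD8A49A.
Stored big-endian, the bytes at ascending addresses are 3D 93 36 30 8C D8 A4 9A.
Read back as little-endian, the first byte is least significant, giving 0x9AA4D88C3036933D.
0x9AA4D88C3036933D = 11143269474637353789.

11143269474637353789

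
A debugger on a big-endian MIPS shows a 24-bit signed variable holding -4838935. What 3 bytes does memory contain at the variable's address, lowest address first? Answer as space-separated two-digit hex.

Two's complement of -4838935 in 24 bits: 4838935 = 0x49D617; invert → 0xB629E8; add 1 → 0xB629E9.
Split into bytes (most-significant first): B6 29 E9.
In big-endian order the high byte comes first in memory.
So the memory order matches the most-significant-first order: B6 29 E9.

B6 29 E9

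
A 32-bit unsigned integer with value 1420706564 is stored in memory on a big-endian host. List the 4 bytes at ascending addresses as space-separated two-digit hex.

1420706564 in hexadecimal, padded to 32 bits, is 0x54AE4304.
Split into bytes (most-significant first): 54 AE 43 04.
Big-endian stores the most-significant byte at the lowest address.
So the memory order matches the most-significant-first order: 54 AE 43 04.

54 AE 43 04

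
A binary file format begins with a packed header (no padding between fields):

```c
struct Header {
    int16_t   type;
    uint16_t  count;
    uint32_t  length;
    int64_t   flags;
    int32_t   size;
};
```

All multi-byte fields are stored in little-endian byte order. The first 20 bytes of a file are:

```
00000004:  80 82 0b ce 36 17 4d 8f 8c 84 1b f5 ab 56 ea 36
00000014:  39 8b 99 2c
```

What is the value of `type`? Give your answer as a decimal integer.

-32128

`type` is the first field, at byte offset 0, occupying 2 bytes.
Bytes at offsets 0..1: 80 82.
Little-endian: lowest address holds the least-significant byte.
Reassemble most-significant byte first: 82 80 → 0x8280.
Top bit is set, so as a signed 16-bit value this is 0x8280 − 2^16 = -32128.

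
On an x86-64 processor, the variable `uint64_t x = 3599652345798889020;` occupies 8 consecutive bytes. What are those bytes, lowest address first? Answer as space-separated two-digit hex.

3C 8E 3E 9A BC 88 F4 31

3599652345798889020 in hexadecimal, padded to 64 bits, is 0x31F488BC9A3E8E3C.
Split into bytes (most-significant first): 31 F4 88 BC 9A 3E 8E 3C.
In little-endian order the low byte comes first in memory.
So at ascending addresses the bytes are 3C 8E 3E 9A BC 88 F4 31.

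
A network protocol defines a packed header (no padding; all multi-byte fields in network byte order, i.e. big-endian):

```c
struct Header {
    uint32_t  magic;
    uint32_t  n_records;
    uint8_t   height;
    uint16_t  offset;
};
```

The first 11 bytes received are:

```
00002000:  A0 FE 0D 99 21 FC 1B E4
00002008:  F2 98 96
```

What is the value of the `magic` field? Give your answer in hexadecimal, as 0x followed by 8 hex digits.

0xA0FE0D99

`magic` is the first field, at byte offset 0, occupying 4 bytes.
Bytes at offsets 0..3: A0 FE 0D 99.
Big-endian: lowest address holds the most-significant byte.
The bytes are already most-significant first: 0xA0FE0D99.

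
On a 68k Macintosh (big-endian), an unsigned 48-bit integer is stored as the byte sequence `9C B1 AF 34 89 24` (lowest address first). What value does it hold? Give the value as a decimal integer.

In big-endian order the high byte comes first in memory.
The bytes are already most-significant first: 0x9CB1AF348924.
0x9CB1AF348924 = 172286962600228.

172286962600228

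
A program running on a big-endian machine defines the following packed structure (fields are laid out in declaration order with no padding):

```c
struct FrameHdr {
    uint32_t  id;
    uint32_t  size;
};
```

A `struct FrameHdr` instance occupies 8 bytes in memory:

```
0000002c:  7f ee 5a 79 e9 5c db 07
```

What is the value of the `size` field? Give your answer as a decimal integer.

`size` follows `id` (4 bytes), so it starts at byte offset 4 and occupies 4 bytes.
Bytes at offsets 4..7: E9 5C DB 07.
Big-endian stores the most-significant byte at the lowest address.
The bytes are already most-significant first: 0xE95CDB07.
0xE95CDB07 = 3915176711.

3915176711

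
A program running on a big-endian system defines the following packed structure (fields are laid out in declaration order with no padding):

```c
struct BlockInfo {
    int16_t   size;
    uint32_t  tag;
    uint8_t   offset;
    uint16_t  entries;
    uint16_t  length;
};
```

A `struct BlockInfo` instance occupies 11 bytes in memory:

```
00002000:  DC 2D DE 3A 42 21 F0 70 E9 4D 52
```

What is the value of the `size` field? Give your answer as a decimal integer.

`size` is the first field, at byte offset 0, occupying 2 bytes.
Bytes at offsets 0..1: DC 2D.
Big-endian: lowest address holds the most-significant byte.
The bytes are already most-significant first: 0xDC2D.
Top bit is set, so as a signed 16-bit value this is 0xDC2D − 2^16 = -9171.

-9171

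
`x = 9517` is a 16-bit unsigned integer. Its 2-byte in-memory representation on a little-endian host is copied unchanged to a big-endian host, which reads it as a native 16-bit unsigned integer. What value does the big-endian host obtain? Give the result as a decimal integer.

11557

9517 in 16-bit hexadecimal is 0x252D.
Stored little-endian, the bytes at ascending addresses are 2D 25.
Read back as big-endian, the last byte is least significant, giving 0x2D25.
0x2D25 = 11557.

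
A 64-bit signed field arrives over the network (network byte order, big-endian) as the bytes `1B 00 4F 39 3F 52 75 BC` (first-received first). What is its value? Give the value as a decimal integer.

Big-endian stores the most-significant byte at the lowest address.
The bytes are already most-significant first: 0x1B004F393F5275BC.
0x1B004F393F5275BC = 1945642146318153148.

1945642146318153148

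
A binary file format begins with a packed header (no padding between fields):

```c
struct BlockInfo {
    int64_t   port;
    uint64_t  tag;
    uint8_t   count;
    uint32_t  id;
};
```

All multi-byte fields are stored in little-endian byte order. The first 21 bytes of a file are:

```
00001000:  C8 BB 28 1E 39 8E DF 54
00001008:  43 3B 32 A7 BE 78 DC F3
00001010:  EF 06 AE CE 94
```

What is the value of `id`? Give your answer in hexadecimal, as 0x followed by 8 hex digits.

`id` follows `port` (8 B), `tag` (8 B), `count` (1 B), so it starts at offset 8 + 8 + 1 = 17 and occupies 4 bytes.
Bytes at offsets 17..20: 06 AE CE 94.
Little-endian stores the least-significant byte at the lowest address.
Reassemble most-significant byte first: 94 CE AE 06 → 0x94CEAE06.

0x94CEAE06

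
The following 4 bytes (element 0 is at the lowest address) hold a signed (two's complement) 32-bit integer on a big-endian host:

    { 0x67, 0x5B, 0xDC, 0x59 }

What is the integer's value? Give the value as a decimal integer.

Big-endian stores the most-significant byte at the lowest address.
The bytes are already most-significant first: 0x675BDC59.
0x675BDC59 = 1734073433.

1734073433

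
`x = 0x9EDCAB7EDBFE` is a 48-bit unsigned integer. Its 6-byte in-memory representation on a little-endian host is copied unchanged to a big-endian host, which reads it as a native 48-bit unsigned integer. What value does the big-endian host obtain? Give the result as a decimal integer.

280218676485278

Stored little-endian, the bytes at ascending addresses are FE DB 7E AB DC 9E.
Read back as big-endian, the last byte is least significant, giving 0xFEDB7EABDC9E.
0xFEDB7EABDC9E = 280218676485278.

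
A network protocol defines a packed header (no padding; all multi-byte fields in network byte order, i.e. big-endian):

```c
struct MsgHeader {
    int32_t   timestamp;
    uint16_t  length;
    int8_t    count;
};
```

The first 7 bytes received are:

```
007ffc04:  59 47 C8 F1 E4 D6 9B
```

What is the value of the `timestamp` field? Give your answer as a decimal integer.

1497876721

`timestamp` is the first field, at byte offset 0, occupying 4 bytes.
Bytes at offsets 0..3: 59 47 C8 F1.
Big-endian stores the most-significant byte at the lowest address.
The bytes are already most-significant first: 0x5947C8F1.
0x5947C8F1 = 1497876721.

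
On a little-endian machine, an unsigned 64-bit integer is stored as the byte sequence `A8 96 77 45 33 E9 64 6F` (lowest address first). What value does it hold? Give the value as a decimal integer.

In little-endian order the low byte comes first in memory.
Reassemble most-significant byte first: 6F 64 E9 33 45 77 96 A8 → 0x6F64E933457796A8.
0x6F64E933457796A8 = 8026796842299135656.

8026796842299135656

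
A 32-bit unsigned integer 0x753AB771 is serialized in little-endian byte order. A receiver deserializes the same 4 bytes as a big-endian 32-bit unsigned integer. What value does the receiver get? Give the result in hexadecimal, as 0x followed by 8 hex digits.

Stored little-endian, the bytes at ascending addresses are 71 B7 3A 75.
Read back as big-endian, the last byte is least significant, giving 0x71B73A75.

0x71B73A75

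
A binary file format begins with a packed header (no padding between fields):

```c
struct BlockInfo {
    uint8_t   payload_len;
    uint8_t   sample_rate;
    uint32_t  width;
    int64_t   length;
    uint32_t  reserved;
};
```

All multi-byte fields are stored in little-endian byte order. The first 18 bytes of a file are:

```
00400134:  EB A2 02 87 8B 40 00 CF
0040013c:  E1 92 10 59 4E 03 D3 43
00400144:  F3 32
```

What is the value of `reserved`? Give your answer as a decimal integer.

854803411

`reserved` follows `payload_len` (1 B), `sample_rate` (1 B), `width` (4 B), `length` (8 B), so it starts at offset 1 + 1 + 4 + 8 = 14 and occupies 4 bytes.
Bytes at offsets 14..17: D3 43 F3 32.
Little-endian: lowest address holds the least-significant byte.
Reassemble most-significant byte first: 32 F3 43 D3 → 0x32F343D3.
0x32F343D3 = 854803411.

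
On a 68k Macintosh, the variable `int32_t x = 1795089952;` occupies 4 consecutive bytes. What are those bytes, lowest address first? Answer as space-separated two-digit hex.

6A FE E6 20

1795089952 in hexadecimal, padded to 32 bits, is 0x6AFEE620.
Split into bytes (most-significant first): 6A FE E6 20.
Big-endian: lowest address holds the most-significant byte.
So the memory order matches the most-significant-first order: 6A FE E6 20.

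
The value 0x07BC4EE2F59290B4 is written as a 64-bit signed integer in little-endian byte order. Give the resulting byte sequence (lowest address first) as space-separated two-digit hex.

Split into bytes (most-significant first): 07 BC 4E E2 F5 92 90 B4.
In little-endian order the low byte comes first in memory.
So at ascending addresses the bytes are B4 90 92 F5 E2 4E BC 07.

B4 90 92 F5 E2 4E BC 07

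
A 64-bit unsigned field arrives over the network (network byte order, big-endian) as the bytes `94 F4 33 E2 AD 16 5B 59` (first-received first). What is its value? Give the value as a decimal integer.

10733260860590283609

Big-endian stores the most-significant byte at the lowest address.
The bytes are already most-significant first: 0x94F433E2AD165B59.
0x94F433E2AD165B59 = 10733260860590283609.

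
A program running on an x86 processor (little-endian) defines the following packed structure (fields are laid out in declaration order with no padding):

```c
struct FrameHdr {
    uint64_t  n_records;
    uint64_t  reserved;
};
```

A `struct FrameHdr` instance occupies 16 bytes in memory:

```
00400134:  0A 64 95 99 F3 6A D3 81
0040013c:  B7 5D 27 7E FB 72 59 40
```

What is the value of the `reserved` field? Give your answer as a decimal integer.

4636863715833503159

`reserved` follows `n_records` (8 bytes), so it starts at byte offset 8 and occupies 8 bytes.
Bytes at offsets 8..15: B7 5D 27 7E FB 72 59 40.
Little-endian stores the least-significant byte at the lowest address.
Reassemble most-significant byte first: 40 59 72 FB 7E 27 5D B7 → 0x405972FB7E275DB7.
0x405972FB7E275DB7 = 4636863715833503159.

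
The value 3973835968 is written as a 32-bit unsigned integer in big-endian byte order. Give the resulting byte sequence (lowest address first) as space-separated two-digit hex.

3973835968 in hexadecimal, padded to 32 bits, is 0xECDBECC0.
Split into bytes (most-significant first): EC DB EC C0.
Big-endian: lowest address holds the most-significant byte.
So the memory order matches the most-significant-first order: EC DB EC C0.

EC DB EC C0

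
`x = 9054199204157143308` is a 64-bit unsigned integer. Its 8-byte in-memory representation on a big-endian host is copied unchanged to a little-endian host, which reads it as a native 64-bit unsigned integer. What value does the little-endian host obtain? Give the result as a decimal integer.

880851171428443773

9054199204157143308 in 64-bit hexadecimal is 0x7DA6FA347969390C.
Stored big-endian, the bytes at ascending addresses are 7D A6 FA 34 79 69 39 0C.
Read back as little-endian, the first byte is least significant, giving 0x0C39697934FAA67D.
0x0C39697934FAA67D = 880851171428443773.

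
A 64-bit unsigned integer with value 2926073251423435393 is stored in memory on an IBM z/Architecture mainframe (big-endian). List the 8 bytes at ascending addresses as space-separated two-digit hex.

28 9B 80 1E 81 DD BA 81

2926073251423435393 in hexadecimal, padded to 64 bits, is 0x289B801E81DDBA81.
Split into bytes (most-significant first): 28 9B 80 1E 81 DD BA 81.
Big-endian stores the most-significant byte at the lowest address.
So the memory order matches the most-significant-first order: 28 9B 80 1E 81 DD BA 81.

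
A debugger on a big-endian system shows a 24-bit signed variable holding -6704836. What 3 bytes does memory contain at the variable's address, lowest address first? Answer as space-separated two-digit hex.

Two's complement of -6704836 in 24 bits: 6704836 = 0x664EC4; invert → 0x99B13B; add 1 → 0x99B13C.
Split into bytes (most-significant first): 99 B1 3C.
Big-endian stores the most-significant byte at the lowest address.
So the memory order matches the most-significant-first order: 99 B1 3C.

99 B1 3C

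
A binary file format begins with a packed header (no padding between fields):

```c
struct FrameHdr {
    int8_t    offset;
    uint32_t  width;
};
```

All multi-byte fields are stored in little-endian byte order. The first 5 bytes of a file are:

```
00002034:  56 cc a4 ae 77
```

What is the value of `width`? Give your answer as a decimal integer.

`width` follows `offset` (1 byte), so it starts at byte offset 1 and occupies 4 bytes.
Bytes at offsets 1..4: CC A4 AE 77.
Little-endian stores the least-significant byte at the lowest address.
Reassemble most-significant byte first: 77 AE A4 CC → 0x77AEA4CC.
0x77AEA4CC = 2007934156.

2007934156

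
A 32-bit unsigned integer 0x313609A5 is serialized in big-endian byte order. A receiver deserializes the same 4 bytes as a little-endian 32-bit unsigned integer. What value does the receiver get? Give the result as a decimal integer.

Stored big-endian, the bytes at ascending addresses are 31 36 09 A5.
Read back as little-endian, the first byte is least significant, giving 0xA5093631.
0xA5093631 = 2768844337.

2768844337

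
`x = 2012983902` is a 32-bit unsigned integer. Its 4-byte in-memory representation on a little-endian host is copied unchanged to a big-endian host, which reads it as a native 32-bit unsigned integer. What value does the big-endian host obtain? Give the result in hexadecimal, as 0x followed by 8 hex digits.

0x5EB2FB77

2012983902 in 32-bit hexadecimal is 0x77FBB25E.
Stored little-endian, the bytes at ascending addresses are 5E B2 FB 77.
Read back as big-endian, the last byte is least significant, giving 0x5EB2FB77.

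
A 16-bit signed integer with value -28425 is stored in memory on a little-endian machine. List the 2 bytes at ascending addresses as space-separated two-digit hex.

Two's complement of -28425 in 16 bits: 28425 = 0x6F09; invert → 0x90F6; add 1 → 0x90F7.
Split into bytes (most-significant first): 90 F7.
Little-endian: lowest address holds the least-significant byte.
So at ascending addresses the bytes are F7 90.

F7 90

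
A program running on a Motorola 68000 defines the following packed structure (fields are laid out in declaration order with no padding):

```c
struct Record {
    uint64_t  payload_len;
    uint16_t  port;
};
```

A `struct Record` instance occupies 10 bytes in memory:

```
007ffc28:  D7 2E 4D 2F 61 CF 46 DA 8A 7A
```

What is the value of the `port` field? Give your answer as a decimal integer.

`port` follows `payload_len` (8 bytes), so it starts at byte offset 8 and occupies 2 bytes.
Bytes at offsets 8..9: 8A 7A.
Big-endian: lowest address holds the most-significant byte.
The bytes are already most-significant first: 0x8A7A.
0x8A7A = 35450.

35450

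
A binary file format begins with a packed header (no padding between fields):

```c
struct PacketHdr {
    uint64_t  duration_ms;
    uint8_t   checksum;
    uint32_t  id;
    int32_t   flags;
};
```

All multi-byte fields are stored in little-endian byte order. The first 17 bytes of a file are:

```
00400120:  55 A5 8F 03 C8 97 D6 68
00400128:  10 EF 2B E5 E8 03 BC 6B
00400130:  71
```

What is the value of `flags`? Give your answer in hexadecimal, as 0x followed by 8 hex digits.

`flags` follows `duration_ms` (8 B), `checksum` (1 B), `id` (4 B), so it starts at offset 8 + 1 + 4 = 13 and occupies 4 bytes.
Bytes at offsets 13..16: 03 BC 6B 71.
In little-endian order the low byte comes first in memory.
Reassemble most-significant byte first: 71 6B BC 03 → 0x716BBC03.

0x716BBC03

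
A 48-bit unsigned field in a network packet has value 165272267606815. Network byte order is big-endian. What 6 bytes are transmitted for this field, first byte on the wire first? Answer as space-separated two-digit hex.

96 50 72 CD 4B 1F

165272267606815 in hexadecimal, padded to 48 bits, is 0x965072CD4B1F.
Split into bytes (most-significant first): 96 50 72 CD 4B 1F.
In big-endian order the high byte comes first in memory.
So the memory order matches the most-significant-first order: 96 50 72 CD 4B 1F.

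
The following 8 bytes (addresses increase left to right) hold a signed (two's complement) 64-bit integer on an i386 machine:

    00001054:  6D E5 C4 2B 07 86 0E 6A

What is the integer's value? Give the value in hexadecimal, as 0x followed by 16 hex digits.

0x6A0E86072BC4E56D

In little-endian order the low byte comes first in memory.
Reassemble most-significant byte first: 6A 0E 86 07 2B C4 E5 6D → 0x6A0E86072BC4E56D.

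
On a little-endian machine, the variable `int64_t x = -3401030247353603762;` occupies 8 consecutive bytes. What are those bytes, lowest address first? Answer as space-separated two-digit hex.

Two's complement of -3401030247353603762 in 64 bits: 3401030247353603762 = 0x2F32E2FD93DED6B2; invert → 0xD0CD1D026C21294D; add 1 → 0xD0CD1D026C21294E.
Split into bytes (most-significant first): D0 CD 1D 02 6C 21 29 4E.
In little-endian order the low byte comes first in memory.
So at ascending addresses the bytes are 4E 29 21 6C 02 1D CD D0.

4E 29 21 6C 02 1D CD D0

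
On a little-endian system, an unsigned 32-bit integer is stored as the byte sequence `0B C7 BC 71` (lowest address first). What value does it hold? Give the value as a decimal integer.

1908197131

Little-endian stores the least-significant byte at the lowest address.
Reassemble most-significant byte first: 71 BC C7 0B → 0x71BCC70B.
0x71BCC70B = 1908197131.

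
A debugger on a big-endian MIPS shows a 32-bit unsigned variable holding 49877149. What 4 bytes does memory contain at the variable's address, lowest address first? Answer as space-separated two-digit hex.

49877149 in hexadecimal, padded to 32 bits, is 0x02F9109D.
Split into bytes (most-significant first): 02 F9 10 9D.
Big-endian stores the most-significant byte at the lowest address.
So the memory order matches the most-significant-first order: 02 F9 10 9D.

02 F9 10 9D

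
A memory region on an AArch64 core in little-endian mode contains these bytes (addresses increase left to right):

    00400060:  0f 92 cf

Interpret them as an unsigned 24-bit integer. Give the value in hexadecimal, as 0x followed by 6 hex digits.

Little-endian stores the least-significant byte at the lowest address.
Reassemble most-significant byte first: CF 92 0F → 0xCF920F.

0xCF920F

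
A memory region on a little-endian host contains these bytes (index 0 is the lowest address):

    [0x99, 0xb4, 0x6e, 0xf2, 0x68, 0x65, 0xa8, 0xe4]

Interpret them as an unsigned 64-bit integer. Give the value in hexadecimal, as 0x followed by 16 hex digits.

In little-endian order the low byte comes first in memory.
Reassemble most-significant byte first: E4 A8 65 68 F2 6E B4 99 → 0xE4A86568F26EB499.

0xE4A86568F26EB499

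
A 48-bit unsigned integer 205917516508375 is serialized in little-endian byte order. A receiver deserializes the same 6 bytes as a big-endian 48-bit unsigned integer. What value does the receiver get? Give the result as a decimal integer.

237135561508795

205917516508375 in 48-bit hexadecimal is 0xBB47E86CACD7.
Stored little-endian, the bytes at ascending addresses are D7 AC 6C E8 47 BB.
Read back as big-endian, the last byte is least significant, giving 0xD7AC6CE847BB.
0xD7AC6CE847BB = 237135561508795.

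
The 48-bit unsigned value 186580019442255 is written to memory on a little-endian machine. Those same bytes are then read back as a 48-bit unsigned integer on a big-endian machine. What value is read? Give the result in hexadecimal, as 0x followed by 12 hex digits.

0x4FF2C78BB1A9

186580019442255 in 48-bit hexadecimal is 0xA9B18BC7F24F.
Stored little-endian, the bytes at ascending addresses are 4F F2 C7 8B B1 A9.
Read back as big-endian, the last byte is least significant, giving 0x4FF2C78BB1A9.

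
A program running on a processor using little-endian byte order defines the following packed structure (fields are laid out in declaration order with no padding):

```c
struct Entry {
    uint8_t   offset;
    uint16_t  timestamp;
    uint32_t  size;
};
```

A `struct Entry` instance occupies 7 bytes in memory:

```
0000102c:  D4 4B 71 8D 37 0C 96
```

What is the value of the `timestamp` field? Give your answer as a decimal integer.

29003

`timestamp` follows `offset` (1 byte), so it starts at byte offset 1 and occupies 2 bytes.
Bytes at offsets 1..2: 4B 71.
Little-endian: lowest address holds the least-significant byte.
Reassemble most-significant byte first: 71 4B → 0x714B.
0x714B = 29003.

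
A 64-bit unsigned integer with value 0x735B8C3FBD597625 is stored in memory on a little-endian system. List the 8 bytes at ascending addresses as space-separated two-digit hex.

Split into bytes (most-significant first): 73 5B 8C 3F BD 59 76 25.
Little-endian stores the least-significant byte at the lowest address.
So at ascending addresses the bytes are 25 76 59 BD 3F 8C 5B 73.

25 76 59 BD 3F 8C 5B 73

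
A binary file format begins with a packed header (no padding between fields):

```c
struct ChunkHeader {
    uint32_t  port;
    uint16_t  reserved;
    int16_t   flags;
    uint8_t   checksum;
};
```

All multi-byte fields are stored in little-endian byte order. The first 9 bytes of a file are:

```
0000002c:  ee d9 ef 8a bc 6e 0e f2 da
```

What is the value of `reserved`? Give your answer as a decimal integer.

`reserved` follows `port` (4 bytes), so it starts at byte offset 4 and occupies 2 bytes.
Bytes at offsets 4..5: BC 6E.
Little-endian: lowest address holds the least-significant byte.
Reassemble most-significant byte first: 6E BC → 0x6EBC.
0x6EBC = 28348.

28348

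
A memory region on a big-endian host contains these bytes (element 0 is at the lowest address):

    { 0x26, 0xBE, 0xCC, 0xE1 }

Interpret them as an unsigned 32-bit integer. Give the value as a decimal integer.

Big-endian: lowest address holds the most-significant byte.
The bytes are already most-significant first: 0x26BECCE1.
0x26BECCE1 = 650038497.

650038497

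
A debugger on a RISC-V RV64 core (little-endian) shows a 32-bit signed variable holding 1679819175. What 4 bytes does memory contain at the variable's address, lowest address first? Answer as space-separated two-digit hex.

1679819175 in hexadecimal, padded to 32 bits, is 0x642001A7.
Split into bytes (most-significant first): 64 20 01 A7.
In little-endian order the low byte comes first in memory.
So at ascending addresses the bytes are A7 01 20 64.

A7 01 20 64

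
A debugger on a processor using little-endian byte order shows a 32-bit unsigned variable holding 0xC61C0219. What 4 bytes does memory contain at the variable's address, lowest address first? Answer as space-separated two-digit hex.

Split into bytes (most-significant first): C6 1C 02 19.
Little-endian stores the least-significant byte at the lowest address.
So at ascending addresses the bytes are 19 02 1C C6.

19 02 1C C6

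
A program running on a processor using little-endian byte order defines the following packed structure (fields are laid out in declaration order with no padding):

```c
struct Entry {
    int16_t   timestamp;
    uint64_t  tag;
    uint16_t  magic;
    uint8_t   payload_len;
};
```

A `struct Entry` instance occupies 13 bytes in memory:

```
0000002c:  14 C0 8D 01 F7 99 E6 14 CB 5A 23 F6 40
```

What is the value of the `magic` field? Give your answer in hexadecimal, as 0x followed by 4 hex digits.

0xF623

`magic` follows `timestamp` (2 B), `tag` (8 B), so it starts at offset 2 + 8 = 10 and occupies 2 bytes.
Bytes at offsets 10..11: 23 F6.
In little-endian order the low byte comes first in memory.
Reassemble most-significant byte first: F6 23 → 0xF623.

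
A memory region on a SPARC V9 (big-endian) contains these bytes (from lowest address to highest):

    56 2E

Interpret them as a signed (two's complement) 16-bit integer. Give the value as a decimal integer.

In big-endian order the high byte comes first in memory.
The bytes are already most-significant first: 0x562E.
0x562E = 22062.

22062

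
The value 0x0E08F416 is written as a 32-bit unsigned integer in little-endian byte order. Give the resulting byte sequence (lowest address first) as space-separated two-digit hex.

Split into bytes (most-significant first): 0E 08 F4 16.
Little-endian: lowest address holds the least-significant byte.
So at ascending addresses the bytes are 16 F4 08 0E.

16 F4 08 0E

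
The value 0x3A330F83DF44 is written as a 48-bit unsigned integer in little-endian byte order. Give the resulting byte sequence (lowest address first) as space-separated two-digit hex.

Split into bytes (most-significant first): 3A 33 0F 83 DF 44.
In little-endian order the low byte comes first in memory.
So at ascending addresses the bytes are 44 DF 83 0F 33 3A.

44 DF 83 0F 33 3A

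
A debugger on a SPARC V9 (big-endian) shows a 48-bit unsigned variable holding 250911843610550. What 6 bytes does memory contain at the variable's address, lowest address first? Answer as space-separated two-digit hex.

250911843610550 in hexadecimal, padded to 48 bits, is 0xE433F74EEFB6.
Split into bytes (most-significant first): E4 33 F7 4E EF B6.
In big-endian order the high byte comes first in memory.
So the memory order matches the most-significant-first order: E4 33 F7 4E EF B6.

E4 33 F7 4E EF B6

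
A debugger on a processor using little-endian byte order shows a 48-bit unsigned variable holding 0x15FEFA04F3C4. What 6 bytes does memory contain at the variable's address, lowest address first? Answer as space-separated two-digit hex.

Split into bytes (most-significant first): 15 FE FA 04 F3 C4.
In little-endian order the low byte comes first in memory.
So at ascending addresses the bytes are C4 F3 04 FA FE 15.

C4 F3 04 FA FE 15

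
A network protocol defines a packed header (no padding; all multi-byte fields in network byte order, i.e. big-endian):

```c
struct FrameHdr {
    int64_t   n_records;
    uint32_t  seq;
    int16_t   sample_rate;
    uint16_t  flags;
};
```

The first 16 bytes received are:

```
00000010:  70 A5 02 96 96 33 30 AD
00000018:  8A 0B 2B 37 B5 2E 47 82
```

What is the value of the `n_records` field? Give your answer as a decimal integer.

8116896749193474221

`n_records` is the first field, at byte offset 0, occupying 8 bytes.
Bytes at offsets 0..7: 70 A5 02 96 96 33 30 AD.
Big-endian stores the most-significant byte at the lowest address.
The bytes are already most-significant first: 0x70A50296963330AD.
0x70A50296963330AD = 8116896749193474221.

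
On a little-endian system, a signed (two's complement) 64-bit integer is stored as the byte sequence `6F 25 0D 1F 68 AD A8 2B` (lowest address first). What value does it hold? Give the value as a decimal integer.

Little-endian stores the least-significant byte at the lowest address.
Reassemble most-significant byte first: 2B A8 AD 68 1F 0D 25 6F → 0x2BA8AD681F0D256F.
0x2BA8AD681F0D256F = 3145955002427450735.

3145955002427450735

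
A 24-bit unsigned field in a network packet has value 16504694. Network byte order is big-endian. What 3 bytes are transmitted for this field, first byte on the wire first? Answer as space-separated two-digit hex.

FB D7 76

16504694 in hexadecimal, padded to 24 bits, is 0xFBD776.
Split into bytes (most-significant first): FB D7 76.
Big-endian: lowest address holds the most-significant byte.
So the memory order matches the most-significant-first order: FB D7 76.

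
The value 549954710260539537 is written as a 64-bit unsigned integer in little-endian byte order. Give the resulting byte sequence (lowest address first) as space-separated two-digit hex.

549954710260539537 in hexadecimal, padded to 64 bits, is 0x07A1D4E52BA1E091.
Split into bytes (most-significant first): 07 A1 D4 E5 2B A1 E0 91.
Little-endian: lowest address holds the least-significant byte.
So at ascending addresses the bytes are 91 E0 A1 2B E5 D4 A1 07.

91 E0 A1 2B E5 D4 A1 07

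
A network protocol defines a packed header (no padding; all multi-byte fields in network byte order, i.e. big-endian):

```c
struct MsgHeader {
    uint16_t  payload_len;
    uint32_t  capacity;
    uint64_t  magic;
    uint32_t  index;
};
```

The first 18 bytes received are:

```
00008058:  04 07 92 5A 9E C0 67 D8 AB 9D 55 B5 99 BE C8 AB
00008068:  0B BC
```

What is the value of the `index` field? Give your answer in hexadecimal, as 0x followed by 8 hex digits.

0xC8AB0BBC

`index` follows `payload_len` (2 B), `capacity` (4 B), `magic` (8 B), so it starts at offset 2 + 4 + 8 = 14 and occupies 4 bytes.
Bytes at offsets 14..17: C8 AB 0B BC.
Big-endian: lowest address holds the most-significant byte.
The bytes are already most-significant first: 0xC8AB0BBC.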